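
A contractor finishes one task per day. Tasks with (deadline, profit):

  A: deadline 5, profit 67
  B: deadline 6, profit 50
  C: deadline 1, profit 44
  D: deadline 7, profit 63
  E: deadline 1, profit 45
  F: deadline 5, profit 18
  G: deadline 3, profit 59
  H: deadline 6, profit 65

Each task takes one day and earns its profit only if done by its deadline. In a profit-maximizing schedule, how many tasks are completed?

Sort by profit descending; place each in the latest free slot ≤ its deadline.
By profit: A(d5,67), H(d6,65), D(d7,63), G(d3,59), B(d6,50), E(d1,45), C(d1,44), F(d5,18)
A→slot 5; H→slot 6; D→slot 7; G→slot 3; B→slot 4; E→slot 1; C skipped; F→slot 2.
7 of 8 scheduled.

7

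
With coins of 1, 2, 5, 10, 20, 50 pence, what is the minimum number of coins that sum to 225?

Greedy: take as many of the largest coin as possible, then repeat with the remainder.
225 = 4×50 + 1×20 + 1×5
Total coins = 4 + 1 + 1 = 6

6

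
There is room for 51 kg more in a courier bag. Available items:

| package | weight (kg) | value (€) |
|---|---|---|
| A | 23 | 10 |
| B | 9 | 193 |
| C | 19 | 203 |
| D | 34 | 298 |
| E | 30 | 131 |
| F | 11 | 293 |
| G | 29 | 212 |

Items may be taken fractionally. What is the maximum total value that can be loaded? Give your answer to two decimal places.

794.18

Order: F (293/11=26.64) > B (193/9=21.44) > C (203/19=10.68) > D (298/34=8.76) > G (212/29=7.31) > E (131/30=4.37) > A (10/23=0.43)
Fill: take F (11 @ 293) → take B (9 @ 193) → take C (19 @ 203) → take 12/34 of D → 105.18; 51/51 used.
Total value = 794.18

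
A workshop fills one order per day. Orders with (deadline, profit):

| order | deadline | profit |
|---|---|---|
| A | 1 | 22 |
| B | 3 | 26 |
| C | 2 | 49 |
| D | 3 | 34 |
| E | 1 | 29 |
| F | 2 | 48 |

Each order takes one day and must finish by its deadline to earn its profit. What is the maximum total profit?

Profit order: C=49 F=48 D=34 E=29 B=26 A=22
Assign: C→slot 2, F→slot 1, D→slot 3, E skipped, B skipped, A skipped.
Slots: [1:F] [2:C] [3:D]
Profit = 48 + 49 + 34 = 131

131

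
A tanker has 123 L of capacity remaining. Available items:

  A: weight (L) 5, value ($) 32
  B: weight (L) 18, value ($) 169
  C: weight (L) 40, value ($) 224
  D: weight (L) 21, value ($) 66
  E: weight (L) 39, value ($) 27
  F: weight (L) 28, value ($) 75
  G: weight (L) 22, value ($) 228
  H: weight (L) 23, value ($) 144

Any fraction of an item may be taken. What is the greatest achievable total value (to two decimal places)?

844.14

Sort by value per unit weight and fill in that order.
Ratios (sorted): G 10.36, B 9.39, A 6.40, H 6.26, C 5.60, D 3.14, F 2.68, E 0.69
take G (22 @ 228); take B (18 @ 169); take A (5 @ 32); take H (23 @ 144); take C (40 @ 224); take 15/21 of D → 47.14. Capacity used 123/123.
Total value = 844.14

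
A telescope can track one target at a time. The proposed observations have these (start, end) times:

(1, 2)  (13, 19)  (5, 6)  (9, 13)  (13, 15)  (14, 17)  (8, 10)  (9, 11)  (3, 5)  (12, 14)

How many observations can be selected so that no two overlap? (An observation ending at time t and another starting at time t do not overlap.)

6

Order by finish time; keep every interval that doesn't clash with the previous kept one.
Sorted by end: (1,2)  (3,5)  (5,6)  (8,10)  (9,11)  (9,13)  (12,14)  (13,15)  (14,17)  (13,19)
take (1,2); take (3,5); take (5,6); take (8,10); take (12,14); skip (13,15); take (14,17).
Selected 6 observations.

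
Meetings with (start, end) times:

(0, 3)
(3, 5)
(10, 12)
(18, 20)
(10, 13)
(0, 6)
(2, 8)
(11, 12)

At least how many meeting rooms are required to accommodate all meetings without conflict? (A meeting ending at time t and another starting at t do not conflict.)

3

Events (time:±→running): 0:+→1 0:+→2 2:+→3 … peak 3.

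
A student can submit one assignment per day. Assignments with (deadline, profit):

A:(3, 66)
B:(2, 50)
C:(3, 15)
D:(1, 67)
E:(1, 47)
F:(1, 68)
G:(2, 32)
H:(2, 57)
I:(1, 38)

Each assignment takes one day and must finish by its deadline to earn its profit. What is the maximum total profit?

191

Take jobs in profit order; each goes to the latest open slot no later than its deadline.
Profit order: F=68 D=67 A=66 H=57 B=50 E=47 I=38 G=32 C=15
Assign: F→slot 1, D skipped, A→slot 3, H→slot 2, B skipped, E skipped, I skipped, G skipped, C skipped.
Slots: [1:F] [2:H] [3:A]
Profit = 68 + 57 + 66 = 191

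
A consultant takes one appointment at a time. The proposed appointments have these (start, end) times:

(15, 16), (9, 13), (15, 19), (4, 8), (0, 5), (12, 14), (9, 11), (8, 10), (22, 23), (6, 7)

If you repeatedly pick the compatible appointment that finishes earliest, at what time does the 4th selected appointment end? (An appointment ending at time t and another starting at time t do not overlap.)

14

Greedy by earliest finish: after sorting by end time, pick each interval compatible with the last pick.
By end time: (0,5), (6,7), (4,8), (8,10), (9,11), (9,13), (12,14), (15,16), (15,19), (22,23).
Pick (0,5); next start ≥ 5 → (6,7); next start ≥ 7 → (8,10); next start ≥ 10 → (12,14); next start ≥ 14 → (15,16); next start ≥ 16 → (22,23).
Selected: (0,5) (6,7) (8,10) (12,14) (15,16) (22,23)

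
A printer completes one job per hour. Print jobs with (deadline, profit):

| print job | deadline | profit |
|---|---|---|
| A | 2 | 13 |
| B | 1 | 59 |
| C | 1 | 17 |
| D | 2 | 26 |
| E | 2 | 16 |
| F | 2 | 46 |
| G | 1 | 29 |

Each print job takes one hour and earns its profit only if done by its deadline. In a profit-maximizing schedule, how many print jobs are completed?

2

Profit order: B=59 F=46 G=29 D=26 C=17 E=16 A=13
Assign: B→slot 1, F→slot 2, G skipped, D skipped, C skipped, E skipped, A skipped.
Slots: [1:B] [2:F]
2 of 7 scheduled.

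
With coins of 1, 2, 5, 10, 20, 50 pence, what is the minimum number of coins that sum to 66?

66 − 1×50→16 − 1×10→6 − 1×5→1 − 1×1→0
Total coins = 1 + 1 + 1 + 1 = 4

4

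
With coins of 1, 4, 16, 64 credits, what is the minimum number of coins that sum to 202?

7

Use the largest denomination that fits, subtract, and repeat.
202 − 3×64→10 − 2×4→2 − 2×1→0
Total coins = 3 + 2 + 2 = 7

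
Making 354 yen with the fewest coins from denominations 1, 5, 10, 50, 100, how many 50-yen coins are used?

354 = 3×100 + 1×50 + 4×1
Count of 50: 1

1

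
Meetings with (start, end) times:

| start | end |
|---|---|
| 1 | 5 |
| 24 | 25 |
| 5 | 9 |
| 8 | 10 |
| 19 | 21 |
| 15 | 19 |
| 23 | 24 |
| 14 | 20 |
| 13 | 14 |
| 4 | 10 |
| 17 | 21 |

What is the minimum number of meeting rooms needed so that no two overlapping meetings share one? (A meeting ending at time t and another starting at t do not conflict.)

starts: [1, 4, 5, 8, 13, 14, 15, 17, 19, 23, 24]
ends:   [5, 9, 10, 10, 14, 19, 20, 21, 21, 24, 25]
s1→1 s4→2 e5→1 s5→2 s8→3  — peak 3.

3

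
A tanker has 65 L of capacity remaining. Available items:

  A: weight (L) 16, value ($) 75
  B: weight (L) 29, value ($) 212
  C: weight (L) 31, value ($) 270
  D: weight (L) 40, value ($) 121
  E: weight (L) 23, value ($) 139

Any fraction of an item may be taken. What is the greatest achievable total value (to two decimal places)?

512.22

Greedy by value/weight ratio, highest first.
Ratios (sorted): C 8.71, B 7.31, E 6.04, A 4.69, D 3.02
take C (31 @ 270); take B (29 @ 212); take 5/23 of E → 30.22. Capacity used 65/65.
Total value = 512.22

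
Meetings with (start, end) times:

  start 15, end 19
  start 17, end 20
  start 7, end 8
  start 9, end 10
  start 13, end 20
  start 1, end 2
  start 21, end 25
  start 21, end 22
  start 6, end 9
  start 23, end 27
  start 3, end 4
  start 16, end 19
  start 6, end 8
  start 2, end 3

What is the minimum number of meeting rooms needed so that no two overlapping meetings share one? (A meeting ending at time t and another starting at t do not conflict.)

starts: [1, 2, 3, 6, 6, 7, 9, 13, 15, 16, 17, 21, 21, 23]
ends:   [2, 3, 4, 8, 8, 9, 10, 19, 19, 20, 20, 22, 25, 27]
s1→1 e2→0 s2→1 e3→0 s3→1 e4→0 s6→1 s6→2 s7→3 e8→2 e8→1 e9→0 s9→1 e10→0 s13→1 s15→2 s16→3 s17→4  — peak 4.

4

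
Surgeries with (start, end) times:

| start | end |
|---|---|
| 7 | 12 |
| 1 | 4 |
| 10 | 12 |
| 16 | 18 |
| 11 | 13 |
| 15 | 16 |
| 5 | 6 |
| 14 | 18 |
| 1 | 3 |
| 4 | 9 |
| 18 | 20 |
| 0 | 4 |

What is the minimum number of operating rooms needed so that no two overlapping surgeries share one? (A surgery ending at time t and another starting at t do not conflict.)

3

Count concurrent intervals with a sweep; the peak is the room count.
Events (time:±→running): 0:+→1 1:+→2 1:+→3 … peak 3.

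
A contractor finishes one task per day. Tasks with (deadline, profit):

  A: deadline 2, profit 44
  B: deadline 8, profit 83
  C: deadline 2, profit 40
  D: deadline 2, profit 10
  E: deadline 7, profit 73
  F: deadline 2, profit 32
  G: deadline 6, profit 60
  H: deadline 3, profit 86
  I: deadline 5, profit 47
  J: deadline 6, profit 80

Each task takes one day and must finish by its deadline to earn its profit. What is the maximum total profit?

Sort by profit descending; place each in the latest free slot ≤ its deadline.
Profit order: H=86 B=83 J=80 E=73 G=60 I=47 A=44 C=40 F=32 D=10
Assign: H→slot 3, B→slot 8, J→slot 6, E→slot 7, G→slot 5, I→slot 4, A→slot 2, C→slot 1, F skipped, D skipped.
Slots: [1:C] [2:A] [3:H] [4:I] [5:G] [6:J] [7:E] [8:B]
Profit = 40 + 44 + 86 + 47 + 60 + 80 + 73 + 83 = 513

513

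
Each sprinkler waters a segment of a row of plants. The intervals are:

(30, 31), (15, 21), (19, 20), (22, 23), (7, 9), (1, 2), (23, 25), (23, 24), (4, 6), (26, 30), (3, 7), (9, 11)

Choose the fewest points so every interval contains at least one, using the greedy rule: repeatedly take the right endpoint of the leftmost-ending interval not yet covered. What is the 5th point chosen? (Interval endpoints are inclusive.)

Process intervals by earliest right end; each time one isn't hit yet, stab at its right endpoint.
By right end: [1,2]  [4,6]  [3,7]  [7,9]  [9,11]  [19,20]  [15,21]  [22,23]  [23,24]  [23,25]  [26,30]  [30,31]
[1,2] uncovered → point at 2; [4,6] uncovered → point at 6; [7,9] uncovered → point at 9; [19,20] uncovered → point at 20; [22,23] uncovered → point at 23; [26,30] uncovered → point at 30.
Points: 2, 6, 9, 20, 23, 30 (6 total).

23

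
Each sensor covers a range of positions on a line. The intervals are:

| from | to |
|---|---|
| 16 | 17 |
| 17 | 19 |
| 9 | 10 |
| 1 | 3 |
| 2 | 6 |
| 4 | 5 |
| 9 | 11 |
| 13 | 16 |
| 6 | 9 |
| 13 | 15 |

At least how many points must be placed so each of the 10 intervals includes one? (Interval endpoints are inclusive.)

5

Process intervals by earliest right end; each time one isn't hit yet, stab at its right endpoint.
Sorted: [1,3] [4,5] [2,6] [6,9] [9,10] [9,11] [13,15] [13,16] [16,17] [17,19]
{[1,3]} hit by 3; {[4,5],[2,6]} hit by 5; {[6,9],[9,10],[9,11]} hit by 9; {[13,15],[13,16]} hit by 15; {[16,17],[17,19]} hit by 17.
Points: 3, 5, 9, 15, 17 (5 total).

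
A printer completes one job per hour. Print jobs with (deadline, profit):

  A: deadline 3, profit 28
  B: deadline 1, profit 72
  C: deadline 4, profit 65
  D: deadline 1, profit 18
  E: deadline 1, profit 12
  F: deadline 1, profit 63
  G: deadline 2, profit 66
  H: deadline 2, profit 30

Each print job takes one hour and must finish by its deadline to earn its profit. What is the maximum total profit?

231

Sort by profit descending; place each in the latest free slot ≤ its deadline.
Profit order: B=72 G=66 C=65 F=63 H=30 A=28 D=18 E=12
Assign: B→slot 1, G→slot 2, C→slot 4, F skipped, H skipped, A→slot 3, D skipped, E skipped.
Slots: [1:B] [2:G] [3:A] [4:C]
Profit = 72 + 66 + 28 + 65 = 231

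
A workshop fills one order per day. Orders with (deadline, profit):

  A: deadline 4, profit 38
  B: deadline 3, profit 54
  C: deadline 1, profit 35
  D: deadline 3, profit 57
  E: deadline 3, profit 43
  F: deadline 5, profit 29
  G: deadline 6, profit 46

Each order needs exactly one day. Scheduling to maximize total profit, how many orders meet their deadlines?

6

Take jobs in profit order; each goes to the latest open slot no later than its deadline.
By profit: D(d3,57), B(d3,54), G(d6,46), E(d3,43), A(d4,38), C(d1,35), F(d5,29)
D→slot 3; B→slot 2; G→slot 6; E→slot 1; A→slot 4; C skipped; F→slot 5.
6 of 7 scheduled.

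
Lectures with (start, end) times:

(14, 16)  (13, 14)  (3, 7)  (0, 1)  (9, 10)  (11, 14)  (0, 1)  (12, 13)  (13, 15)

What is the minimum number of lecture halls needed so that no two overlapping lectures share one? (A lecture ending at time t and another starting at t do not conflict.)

The answer is the maximum number of intervals overlapping at any instant.
Events (time:±→running): 0:+→1 0:+→2 1:-→1 1:-→0 3:+→1 7:-→0 9:+→1 10:-→0 11:+→1 12:+→2 13:-→1 13:+→2 13:+→3 … peak 3.

3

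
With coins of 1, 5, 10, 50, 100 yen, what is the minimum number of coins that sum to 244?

Greedy: take as many of the largest coin as possible, then repeat with the remainder.
244 = 2×100 + 4×10 + 4×1
Total coins = 2 + 4 + 4 = 10

10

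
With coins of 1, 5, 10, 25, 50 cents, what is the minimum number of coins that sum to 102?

102 = 2×50 + 2×1
Total coins = 2 + 2 = 4

4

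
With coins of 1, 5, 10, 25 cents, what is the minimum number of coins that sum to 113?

113 − 4×25→13 − 1×10→3 − 3×1→0
Total coins = 4 + 1 + 3 = 8

8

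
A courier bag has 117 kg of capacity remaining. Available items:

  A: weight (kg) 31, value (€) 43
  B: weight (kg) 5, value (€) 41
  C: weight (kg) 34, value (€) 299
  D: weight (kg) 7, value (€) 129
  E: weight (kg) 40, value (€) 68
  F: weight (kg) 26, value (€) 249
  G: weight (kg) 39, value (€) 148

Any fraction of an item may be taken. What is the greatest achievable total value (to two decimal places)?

876.20

Sort by value per unit weight and fill in that order.
Order: D (129/7=18.43) > F (249/26=9.58) > C (299/34=8.79) > B (41/5=8.20) > G (148/39=3.79) > E (68/40=1.70) > A (43/31=1.39)
Fill: take D (7 @ 129) → take F (26 @ 249) → take C (34 @ 299) → take B (5 @ 41) → take G (39 @ 148) → take 6/40 of E → 10.20; 117/117 used.
Total value = 876.20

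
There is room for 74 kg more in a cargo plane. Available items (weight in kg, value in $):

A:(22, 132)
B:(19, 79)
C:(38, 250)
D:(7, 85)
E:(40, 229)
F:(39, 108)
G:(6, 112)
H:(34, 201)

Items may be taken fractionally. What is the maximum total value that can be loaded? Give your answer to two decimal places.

584.91

Greedy by value/weight ratio, highest first.
Ratios (sorted): G 18.67, D 12.14, C 6.58, A 6.00, H 5.91, E 5.72, B 4.16, F 2.77
take G (6 @ 112); take D (7 @ 85); take C (38 @ 250); take A (22 @ 132); take 1/34 of H → 5.91. Capacity used 74/74.
Total value = 584.91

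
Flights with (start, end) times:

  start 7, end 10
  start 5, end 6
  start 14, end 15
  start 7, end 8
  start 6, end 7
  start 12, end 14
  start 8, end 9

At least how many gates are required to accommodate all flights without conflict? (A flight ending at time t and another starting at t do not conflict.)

2

starts: [5, 6, 7, 7, 8, 12, 14]
ends:   [6, 7, 8, 9, 10, 14, 15]
s5→1 e6→0 s6→1 e7→0 s7→1 s7→2  — peak 2.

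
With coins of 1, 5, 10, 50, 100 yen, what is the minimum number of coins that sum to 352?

6

352 = 3×100 + 1×50 + 2×1
Total coins = 3 + 1 + 2 = 6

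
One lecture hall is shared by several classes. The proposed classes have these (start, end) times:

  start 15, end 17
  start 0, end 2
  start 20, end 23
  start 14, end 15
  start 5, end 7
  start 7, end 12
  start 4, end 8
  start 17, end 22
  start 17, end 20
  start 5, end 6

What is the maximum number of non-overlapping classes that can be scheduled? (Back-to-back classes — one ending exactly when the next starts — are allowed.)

Sort by end time and greedily take each interval whose start is ≥ the last chosen end.
Sorted by end: (0,2)  (5,6)  (5,7)  (4,8)  (7,12)  (14,15)  (15,17)  (17,20)  (17,22)  (20,23)
take (0,2); take (5,6); skip (5,7); take (7,12); take (14,15); take (15,17); take (17,20); skip (17,22); take (20,23).
Selected 7 classes.

7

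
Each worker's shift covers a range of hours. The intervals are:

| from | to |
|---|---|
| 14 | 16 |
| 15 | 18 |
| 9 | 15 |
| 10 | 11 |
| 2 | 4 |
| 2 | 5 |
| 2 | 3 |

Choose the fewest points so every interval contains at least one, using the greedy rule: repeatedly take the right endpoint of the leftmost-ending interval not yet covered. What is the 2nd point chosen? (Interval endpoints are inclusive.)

11

By right end: [2,3]  [2,4]  [2,5]  [10,11]  [9,15]  [14,16]  [15,18]
[2,3] uncovered → point at 3; [10,11] uncovered → point at 11; [14,16] uncovered → point at 16.
Points: 3, 11, 16 (3 total).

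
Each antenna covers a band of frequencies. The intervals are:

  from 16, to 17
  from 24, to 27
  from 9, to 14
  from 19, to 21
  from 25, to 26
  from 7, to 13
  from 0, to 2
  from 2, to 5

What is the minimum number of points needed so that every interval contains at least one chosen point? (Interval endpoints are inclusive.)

5

Sorted: [0,2] [2,5] [7,13] [9,14] [16,17] [19,21] [25,26] [24,27]
{[0,2],[2,5]} hit by 2; {[7,13],[9,14]} hit by 13; {[16,17]} hit by 17; {[19,21]} hit by 21; {[25,26],[24,27]} hit by 26.
Points: 2, 13, 17, 21, 26 (5 total).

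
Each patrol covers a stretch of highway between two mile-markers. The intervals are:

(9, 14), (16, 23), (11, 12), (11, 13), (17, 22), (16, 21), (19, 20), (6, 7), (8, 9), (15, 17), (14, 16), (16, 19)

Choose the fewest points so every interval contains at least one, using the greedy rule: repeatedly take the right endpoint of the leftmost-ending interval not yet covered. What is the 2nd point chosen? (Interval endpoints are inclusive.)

9

Process intervals by earliest right end; each time one isn't hit yet, stab at its right endpoint.
Sorted: [6,7] [8,9] [11,12] [11,13] [9,14] [14,16] [15,17] [16,19] [19,20] [16,21] [17,22] [16,23]
{[6,7]} hit by 7; {[8,9]} hit by 9; {[11,12],[11,13],[9,14]} hit by 12; {[14,16],[15,17],[16,19]} hit by 16; {[19,20],[16,21],[17,22],[16,23]} hit by 20.
Points: 7, 9, 12, 16, 20 (5 total).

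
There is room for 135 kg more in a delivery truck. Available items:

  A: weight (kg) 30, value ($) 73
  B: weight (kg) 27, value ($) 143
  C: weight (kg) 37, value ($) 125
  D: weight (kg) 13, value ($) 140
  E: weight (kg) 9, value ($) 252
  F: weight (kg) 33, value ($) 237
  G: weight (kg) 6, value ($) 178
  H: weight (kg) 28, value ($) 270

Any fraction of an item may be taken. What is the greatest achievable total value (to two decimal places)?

Order: G (178/6=29.67) > E (252/9=28.00) > D (140/13=10.77) > H (270/28=9.64) > F (237/33=7.18) > B (143/27=5.30) > C (125/37=3.38) > A (73/30=2.43)
Fill: take G (6 @ 178) → take E (9 @ 252) → take D (13 @ 140) → take H (28 @ 270) → take F (33 @ 237) → take B (27 @ 143) → take 19/37 of C → 64.19; 135/135 used.
Total value = 1284.19

1284.19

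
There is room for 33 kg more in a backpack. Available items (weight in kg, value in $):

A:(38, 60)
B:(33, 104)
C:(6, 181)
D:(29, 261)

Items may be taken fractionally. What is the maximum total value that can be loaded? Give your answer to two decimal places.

Ratios (sorted): C 30.17, D 9.00, B 3.15, A 1.58
take C (6 @ 181); take 27/29 of D → 243.00. Capacity used 33/33.
Total value = 424.00

424.00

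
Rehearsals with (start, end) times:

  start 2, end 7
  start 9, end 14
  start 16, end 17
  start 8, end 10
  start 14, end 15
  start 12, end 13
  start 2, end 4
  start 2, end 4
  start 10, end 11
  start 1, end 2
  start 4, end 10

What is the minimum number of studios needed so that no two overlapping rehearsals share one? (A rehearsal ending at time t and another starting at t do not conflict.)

3

Events (time:±→running): 1:+→1 2:-→0 2:+→1 2:+→2 2:+→3 … peak 3.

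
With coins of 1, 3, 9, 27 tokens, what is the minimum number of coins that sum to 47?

Greedy: take as many of the largest coin as possible, then repeat with the remainder.
47 − 1×27→20 − 2×9→2 − 2×1→0
Total coins = 1 + 2 + 2 = 5

5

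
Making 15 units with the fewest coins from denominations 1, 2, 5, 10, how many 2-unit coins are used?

0

15 = 1×10 + 1×5
Count of 2: 0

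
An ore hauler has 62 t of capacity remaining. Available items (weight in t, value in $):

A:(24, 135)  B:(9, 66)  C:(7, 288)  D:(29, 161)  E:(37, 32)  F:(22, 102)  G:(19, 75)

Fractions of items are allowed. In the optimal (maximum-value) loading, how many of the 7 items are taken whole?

Sort by value per unit weight and fill in that order.
Ratios (sorted): C 41.14, B 7.33, A 5.62, D 5.55, F 4.64, G 3.95, E 0.86
take C (7 @ 288); take B (9 @ 66); take A (24 @ 135); take 22/29 of D → 122.14. Capacity used 62/62.
3 item(s) taken whole; one partial (take 22/29 of D).

3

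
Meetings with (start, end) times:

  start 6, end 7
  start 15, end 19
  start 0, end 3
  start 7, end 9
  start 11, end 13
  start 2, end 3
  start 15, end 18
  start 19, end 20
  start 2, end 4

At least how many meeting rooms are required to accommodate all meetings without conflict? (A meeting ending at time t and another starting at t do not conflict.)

3

Events (time:±→running): 0:+→1 2:+→2 2:+→3 … peak 3.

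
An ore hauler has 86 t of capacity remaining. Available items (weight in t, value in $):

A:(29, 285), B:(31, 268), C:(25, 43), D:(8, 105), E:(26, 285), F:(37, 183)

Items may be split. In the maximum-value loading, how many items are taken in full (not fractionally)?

Order: D (105/8=13.12) > E (285/26=10.96) > A (285/29=9.83) > B (268/31=8.65) > F (183/37=4.95) > C (43/25=1.72)
Fill: take D (8 @ 105) → take E (26 @ 285) → take A (29 @ 285) → take 23/31 of B → 198.84; 86/86 used.
3 item(s) taken whole; one partial (take 23/31 of B).

3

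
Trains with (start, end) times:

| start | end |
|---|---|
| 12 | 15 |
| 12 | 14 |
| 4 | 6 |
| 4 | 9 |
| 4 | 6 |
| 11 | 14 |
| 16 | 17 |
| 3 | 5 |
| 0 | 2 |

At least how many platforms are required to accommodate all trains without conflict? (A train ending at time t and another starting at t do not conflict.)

4

Count concurrent intervals with a sweep; the peak is the room count.
Events (time:±→running): 0:+→1 2:-→0 3:+→1 4:+→2 4:+→3 4:+→4 … peak 4.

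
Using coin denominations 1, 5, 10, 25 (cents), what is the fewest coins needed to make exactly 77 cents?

Greedy: take as many of the largest coin as possible, then repeat with the remainder.
77 = 3×25 + 2×1
Total coins = 3 + 2 = 5

5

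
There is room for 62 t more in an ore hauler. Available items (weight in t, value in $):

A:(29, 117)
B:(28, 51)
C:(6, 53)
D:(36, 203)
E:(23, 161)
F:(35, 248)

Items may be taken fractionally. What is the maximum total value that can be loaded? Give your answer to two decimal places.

Ratios (sorted): C 8.83, F 7.09, E 7.00, D 5.64, A 4.03, B 1.82
take C (6 @ 53); take F (35 @ 248); take 21/23 of E → 147.00. Capacity used 62/62.
Total value = 448.00

448.00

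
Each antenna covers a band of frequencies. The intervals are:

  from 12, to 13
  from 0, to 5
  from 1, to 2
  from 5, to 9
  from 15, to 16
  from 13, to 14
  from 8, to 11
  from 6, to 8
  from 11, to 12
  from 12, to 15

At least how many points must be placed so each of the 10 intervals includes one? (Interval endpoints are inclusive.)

Sorted: [1,2] [0,5] [6,8] [5,9] [8,11] [11,12] [12,13] [13,14] [12,15] [15,16]
{[1,2],[0,5]} hit by 2; {[6,8],[5,9],[8,11]} hit by 8; {[11,12],[12,13]} hit by 12; {[13,14],[12,15]} hit by 14; {[15,16]} hit by 16.
Points: 2, 8, 12, 14, 16 (5 total).

5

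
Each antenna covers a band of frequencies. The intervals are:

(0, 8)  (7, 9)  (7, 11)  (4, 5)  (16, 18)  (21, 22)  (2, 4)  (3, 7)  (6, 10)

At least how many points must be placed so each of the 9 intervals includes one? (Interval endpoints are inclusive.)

By right end: [2,4]  [4,5]  [3,7]  [0,8]  [7,9]  [6,10]  [7,11]  [16,18]  [21,22]
[2,4] uncovered → point at 4; [7,9] uncovered → point at 9; [16,18] uncovered → point at 18; [21,22] uncovered → point at 22.
Points: 4, 9, 18, 22 (4 total).

4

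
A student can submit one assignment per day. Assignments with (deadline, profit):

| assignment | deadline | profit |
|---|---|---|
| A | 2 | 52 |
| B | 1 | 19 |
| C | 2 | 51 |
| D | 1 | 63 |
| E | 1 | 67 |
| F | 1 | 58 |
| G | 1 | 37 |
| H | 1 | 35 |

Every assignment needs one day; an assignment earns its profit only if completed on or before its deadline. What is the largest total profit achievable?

119

Sort by profit descending; place each in the latest free slot ≤ its deadline.
Profit order: E=67 D=63 F=58 A=52 C=51 G=37 H=35 B=19
Assign: E→slot 1, D skipped, F skipped, A→slot 2, C skipped, G skipped, H skipped, B skipped.
Slots: [1:E] [2:A]
Profit = 67 + 52 = 119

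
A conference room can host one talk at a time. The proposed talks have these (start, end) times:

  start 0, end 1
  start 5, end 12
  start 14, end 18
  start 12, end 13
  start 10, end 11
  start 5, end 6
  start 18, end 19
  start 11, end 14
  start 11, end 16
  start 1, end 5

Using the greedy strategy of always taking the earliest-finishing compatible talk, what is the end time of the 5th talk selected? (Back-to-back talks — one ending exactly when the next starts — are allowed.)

13

Greedy by earliest finish: after sorting by end time, pick each interval compatible with the last pick.
Sorted by end: (0,1)  (1,5)  (5,6)  (10,11)  (5,12)  (12,13)  (11,14)  (11,16)  (14,18)  (18,19)
take (0,1); take (1,5); take (5,6); take (10,11); take (12,13); take (14,18); take (18,19).
Selected: (0,1) (1,5) (5,6) (10,11) (12,13) (14,18) (18,19)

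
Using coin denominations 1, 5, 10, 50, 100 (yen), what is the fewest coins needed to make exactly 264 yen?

8

Greedy: take as many of the largest coin as possible, then repeat with the remainder.
264 = 2×100 + 1×50 + 1×10 + 4×1
Total coins = 2 + 1 + 1 + 4 = 8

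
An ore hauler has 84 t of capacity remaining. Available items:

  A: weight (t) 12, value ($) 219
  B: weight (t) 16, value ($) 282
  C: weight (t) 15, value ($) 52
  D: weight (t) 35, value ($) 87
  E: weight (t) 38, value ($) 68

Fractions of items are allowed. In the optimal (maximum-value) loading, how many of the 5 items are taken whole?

Greedy by value/weight ratio, highest first.
Ratios (sorted): A 18.25, B 17.62, C 3.47, D 2.49, E 1.79
take A (12 @ 219); take B (16 @ 282); take C (15 @ 52); take D (35 @ 87); take 6/38 of E → 10.74. Capacity used 84/84.
4 item(s) taken whole; one partial (take 6/38 of E).

4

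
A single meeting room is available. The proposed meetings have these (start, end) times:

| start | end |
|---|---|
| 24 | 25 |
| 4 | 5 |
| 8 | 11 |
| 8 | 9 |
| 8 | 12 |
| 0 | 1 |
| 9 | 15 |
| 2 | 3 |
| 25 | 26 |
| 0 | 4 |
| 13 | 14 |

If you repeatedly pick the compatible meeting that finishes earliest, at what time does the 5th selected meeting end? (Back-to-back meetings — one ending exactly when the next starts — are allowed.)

By end time: (0,1), (2,3), (0,4), (4,5), (8,9), (8,11), (8,12), (13,14), (9,15), (24,25), (25,26).
Pick (0,1); next start ≥ 1 → (2,3); next start ≥ 3 → (4,5); next start ≥ 5 → (8,9); next start ≥ 9 → (13,14); next start ≥ 14 → (24,25); next start ≥ 25 → (25,26).
Selected: (0,1) (2,3) (4,5) (8,9) (13,14) (24,25) (25,26)

14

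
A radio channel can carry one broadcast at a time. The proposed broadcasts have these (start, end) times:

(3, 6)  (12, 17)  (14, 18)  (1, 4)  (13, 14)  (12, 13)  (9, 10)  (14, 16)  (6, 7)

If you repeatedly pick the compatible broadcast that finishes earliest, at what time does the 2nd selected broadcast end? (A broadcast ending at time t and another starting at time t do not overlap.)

By end time: (1,4), (3,6), (6,7), (9,10), (12,13), (13,14), (14,16), (12,17), (14,18).
Pick (1,4); next start ≥ 4 → (6,7); next start ≥ 7 → (9,10); next start ≥ 10 → (12,13); next start ≥ 13 → (13,14); next start ≥ 14 → (14,16).
Selected: (1,4) (6,7) (9,10) (12,13) (13,14) (14,16)

7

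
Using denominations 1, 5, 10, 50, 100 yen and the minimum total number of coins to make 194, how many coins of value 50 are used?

194 = 1×100 + 1×50 + 4×10 + 4×1
Count of 50: 1

1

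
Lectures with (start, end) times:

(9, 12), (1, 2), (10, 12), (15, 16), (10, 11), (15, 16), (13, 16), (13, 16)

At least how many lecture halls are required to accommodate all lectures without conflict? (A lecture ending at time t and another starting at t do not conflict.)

starts: [1, 9, 10, 10, 13, 13, 15, 15]
ends:   [2, 11, 12, 12, 16, 16, 16, 16]
s1→1 e2→0 s9→1 s10→2 s10→3 e11→2 e12→1 e12→0 s13→1 s13→2 s15→3 s15→4  — peak 4.

4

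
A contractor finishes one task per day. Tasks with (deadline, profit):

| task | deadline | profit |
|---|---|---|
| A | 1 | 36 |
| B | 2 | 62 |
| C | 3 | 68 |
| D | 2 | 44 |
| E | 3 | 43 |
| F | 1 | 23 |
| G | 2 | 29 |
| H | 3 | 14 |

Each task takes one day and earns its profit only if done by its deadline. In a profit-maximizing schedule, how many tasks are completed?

Sort by profit descending; place each in the latest free slot ≤ its deadline.
Profit order: C=68 B=62 D=44 E=43 A=36 G=29 F=23 H=14
Assign: C→slot 3, B→slot 2, D→slot 1, E skipped, A skipped, G skipped, F skipped, H skipped.
Slots: [1:D] [2:B] [3:C]
3 of 8 scheduled.

3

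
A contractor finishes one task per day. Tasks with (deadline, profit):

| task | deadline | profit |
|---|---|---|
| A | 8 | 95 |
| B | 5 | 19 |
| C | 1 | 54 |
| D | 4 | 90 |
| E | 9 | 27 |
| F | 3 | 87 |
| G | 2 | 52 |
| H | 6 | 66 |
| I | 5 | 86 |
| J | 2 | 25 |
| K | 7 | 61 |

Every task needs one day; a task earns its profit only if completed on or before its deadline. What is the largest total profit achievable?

618

Sort by profit descending; place each in the latest free slot ≤ its deadline.
Profit order: A=95 D=90 F=87 I=86 H=66 K=61 C=54 G=52 E=27 J=25 B=19
Assign: A→slot 8, D→slot 4, F→slot 3, I→slot 5, H→slot 6, K→slot 7, C→slot 1, G→slot 2, E→slot 9, J skipped, B skipped.
Slots: [1:C] [2:G] [3:F] [4:D] [5:I] [6:H] [7:K] [8:A] [9:E]
Profit = 54 + 52 + 87 + 90 + 86 + 66 + 61 + 95 + 27 = 618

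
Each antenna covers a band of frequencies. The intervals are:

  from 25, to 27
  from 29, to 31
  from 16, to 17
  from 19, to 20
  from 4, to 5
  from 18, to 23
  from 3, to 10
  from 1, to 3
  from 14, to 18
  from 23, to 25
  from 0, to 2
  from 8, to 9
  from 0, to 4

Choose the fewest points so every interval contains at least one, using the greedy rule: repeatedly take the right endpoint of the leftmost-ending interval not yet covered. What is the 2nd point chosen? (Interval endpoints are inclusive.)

5

By right end: [0,2]  [1,3]  [0,4]  [4,5]  [8,9]  [3,10]  [16,17]  [14,18]  [19,20]  [18,23]  [23,25]  [25,27]  [29,31]
[0,2] uncovered → point at 2; [4,5] uncovered → point at 5; [8,9] uncovered → point at 9; [16,17] uncovered → point at 17; [19,20] uncovered → point at 20; [23,25] uncovered → point at 25; [29,31] uncovered → point at 31.
Points: 2, 5, 9, 17, 20, 25, 31 (7 total).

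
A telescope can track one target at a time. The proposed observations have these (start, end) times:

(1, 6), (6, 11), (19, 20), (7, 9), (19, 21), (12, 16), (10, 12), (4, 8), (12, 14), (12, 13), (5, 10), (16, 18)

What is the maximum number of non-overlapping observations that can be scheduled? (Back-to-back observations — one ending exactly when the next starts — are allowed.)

Sort by end time and greedily take each interval whose start is ≥ the last chosen end.
Sorted by end: (1,6)  (4,8)  (7,9)  (5,10)  (6,11)  (10,12)  (12,13)  (12,14)  (12,16)  (16,18)  (19,20)  (19,21)
take (1,6); take (7,9); take (10,12); take (12,13); skip (12,14); skip (12,16); take (16,18); take (19,20); skip (19,21).
Selected 6 observations.

6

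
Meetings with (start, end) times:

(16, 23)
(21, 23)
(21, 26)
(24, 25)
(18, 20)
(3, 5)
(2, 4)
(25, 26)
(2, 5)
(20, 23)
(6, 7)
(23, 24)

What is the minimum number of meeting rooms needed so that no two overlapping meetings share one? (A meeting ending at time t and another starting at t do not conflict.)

Events (time:±→running): 2:+→1 2:+→2 3:+→3 4:-→2 5:-→1 5:-→0 6:+→1 7:-→0 16:+→1 18:+→2 20:-→1 20:+→2 21:+→3 21:+→4 … peak 4.

4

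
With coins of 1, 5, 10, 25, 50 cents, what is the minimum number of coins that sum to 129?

7

Greedy: take as many of the largest coin as possible, then repeat with the remainder.
129 − 2×50→29 − 1×25→4 − 4×1→0
Total coins = 2 + 1 + 4 = 7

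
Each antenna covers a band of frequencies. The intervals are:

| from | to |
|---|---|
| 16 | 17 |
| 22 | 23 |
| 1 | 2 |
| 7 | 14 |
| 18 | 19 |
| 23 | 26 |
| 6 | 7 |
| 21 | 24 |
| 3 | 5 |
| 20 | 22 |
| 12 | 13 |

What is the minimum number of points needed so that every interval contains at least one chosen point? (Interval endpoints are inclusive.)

Process intervals by earliest right end; each time one isn't hit yet, stab at its right endpoint.
Sorted: [1,2] [3,5] [6,7] [12,13] [7,14] [16,17] [18,19] [20,22] [22,23] [21,24] [23,26]
{[1,2]} hit by 2; {[3,5]} hit by 5; {[6,7]} hit by 7; {[12,13],[7,14]} hit by 13; {[16,17]} hit by 17; {[18,19]} hit by 19; {[20,22],[22,23],[21,24]} hit by 22; {[23,26]} hit by 26.
Points: 2, 5, 7, 13, 17, 19, 22, 26 (8 total).

8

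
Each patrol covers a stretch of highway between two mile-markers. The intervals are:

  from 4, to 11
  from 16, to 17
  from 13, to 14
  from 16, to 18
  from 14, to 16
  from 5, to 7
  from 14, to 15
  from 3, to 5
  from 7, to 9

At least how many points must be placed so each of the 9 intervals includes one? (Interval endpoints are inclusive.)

Sort by right endpoint; whenever an interval is uncovered, place a point at its right end.
Sorted: [3,5] [5,7] [7,9] [4,11] [13,14] [14,15] [14,16] [16,17] [16,18]
{[3,5],[5,7]} hit by 5; {[7,9],[4,11]} hit by 9; {[13,14],[14,15],[14,16]} hit by 14; {[16,17],[16,18]} hit by 17.
Points: 5, 9, 14, 17 (4 total).

4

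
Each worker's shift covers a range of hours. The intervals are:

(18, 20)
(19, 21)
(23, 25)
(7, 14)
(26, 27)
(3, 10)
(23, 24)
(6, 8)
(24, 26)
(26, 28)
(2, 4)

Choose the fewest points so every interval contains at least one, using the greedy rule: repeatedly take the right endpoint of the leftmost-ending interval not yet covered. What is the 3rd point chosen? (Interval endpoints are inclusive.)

20

Sort by right endpoint; whenever an interval is uncovered, place a point at its right end.
By right end: [2,4]  [6,8]  [3,10]  [7,14]  [18,20]  [19,21]  [23,24]  [23,25]  [24,26]  [26,27]  [26,28]
[2,4] uncovered → point at 4; [6,8] uncovered → point at 8; [18,20] uncovered → point at 20; [23,24] uncovered → point at 24; [26,27] uncovered → point at 27.
Points: 4, 8, 20, 24, 27 (5 total).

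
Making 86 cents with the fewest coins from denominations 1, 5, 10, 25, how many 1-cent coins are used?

1

Greedy: take as many of the largest coin as possible, then repeat with the remainder.
86 − 3×25→11 − 1×10→1 − 1×1→0
Count of 1: 1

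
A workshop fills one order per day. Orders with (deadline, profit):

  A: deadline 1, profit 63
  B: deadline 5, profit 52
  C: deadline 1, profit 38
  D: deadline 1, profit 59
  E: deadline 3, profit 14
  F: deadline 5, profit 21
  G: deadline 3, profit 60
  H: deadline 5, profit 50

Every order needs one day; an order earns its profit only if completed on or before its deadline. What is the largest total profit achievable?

246

Take jobs in profit order; each goes to the latest open slot no later than its deadline.
By profit: A(d1,63), G(d3,60), D(d1,59), B(d5,52), H(d5,50), C(d1,38), F(d5,21), E(d3,14)
A→slot 1; G→slot 3; D skipped; B→slot 5; H→slot 4; C skipped; F→slot 2; E skipped.
Profit = 63 + 21 + 60 + 50 + 52 = 246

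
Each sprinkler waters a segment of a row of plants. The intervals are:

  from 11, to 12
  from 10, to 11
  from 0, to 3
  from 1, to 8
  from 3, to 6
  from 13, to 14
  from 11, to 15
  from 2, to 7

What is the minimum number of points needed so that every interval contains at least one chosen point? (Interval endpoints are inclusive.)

3

By right end: [0,3]  [3,6]  [2,7]  [1,8]  [10,11]  [11,12]  [13,14]  [11,15]
[0,3] uncovered → point at 3; [10,11] uncovered → point at 11; [13,14] uncovered → point at 14.
Points: 3, 11, 14 (3 total).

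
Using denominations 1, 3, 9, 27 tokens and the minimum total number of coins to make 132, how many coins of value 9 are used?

2

Use the largest denomination that fits, subtract, and repeat.
132 − 4×27→24 − 2×9→6 − 2×3→0
Count of 9: 2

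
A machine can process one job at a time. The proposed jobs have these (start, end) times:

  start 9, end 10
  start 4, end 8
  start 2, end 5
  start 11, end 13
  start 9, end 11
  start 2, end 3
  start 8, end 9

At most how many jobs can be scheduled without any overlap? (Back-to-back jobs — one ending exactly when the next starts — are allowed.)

5

Order by finish time; keep every interval that doesn't clash with the previous kept one.
Sorted by end: (2,3)  (2,5)  (4,8)  (8,9)  (9,10)  (9,11)  (11,13)
take (2,3); skip (2,5); take (4,8); take (8,9); take (9,10); take (11,13).
Selected 5 jobs.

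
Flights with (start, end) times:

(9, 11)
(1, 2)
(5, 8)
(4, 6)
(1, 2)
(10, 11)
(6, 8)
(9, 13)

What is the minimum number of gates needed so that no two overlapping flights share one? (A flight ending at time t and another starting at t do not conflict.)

3

The answer is the maximum number of intervals overlapping at any instant.
Events (time:±→running): 1:+→1 1:+→2 2:-→1 2:-→0 4:+→1 5:+→2 6:-→1 6:+→2 8:-→1 8:-→0 9:+→1 9:+→2 10:+→3 … peak 3.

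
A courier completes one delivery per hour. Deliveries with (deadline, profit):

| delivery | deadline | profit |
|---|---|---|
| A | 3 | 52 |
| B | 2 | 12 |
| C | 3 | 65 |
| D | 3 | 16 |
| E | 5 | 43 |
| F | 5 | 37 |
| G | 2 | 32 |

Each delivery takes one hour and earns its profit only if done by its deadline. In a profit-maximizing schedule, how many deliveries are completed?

By profit: C(d3,65), A(d3,52), E(d5,43), F(d5,37), G(d2,32), D(d3,16), B(d2,12)
C→slot 3; A→slot 2; E→slot 5; F→slot 4; G→slot 1; D skipped; B skipped.
5 of 7 scheduled.

5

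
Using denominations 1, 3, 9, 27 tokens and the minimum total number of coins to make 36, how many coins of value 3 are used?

Greedy: take as many of the largest coin as possible, then repeat with the remainder.
36 − 1×27→9 − 1×9→0
Count of 3: 0

0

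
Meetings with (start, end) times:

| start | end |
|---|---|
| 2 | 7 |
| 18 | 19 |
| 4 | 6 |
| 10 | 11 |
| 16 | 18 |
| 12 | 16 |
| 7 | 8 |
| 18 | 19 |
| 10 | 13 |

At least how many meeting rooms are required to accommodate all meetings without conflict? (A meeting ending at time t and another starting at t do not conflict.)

2

Events (time:±→running): 2:+→1 4:+→2 … peak 2.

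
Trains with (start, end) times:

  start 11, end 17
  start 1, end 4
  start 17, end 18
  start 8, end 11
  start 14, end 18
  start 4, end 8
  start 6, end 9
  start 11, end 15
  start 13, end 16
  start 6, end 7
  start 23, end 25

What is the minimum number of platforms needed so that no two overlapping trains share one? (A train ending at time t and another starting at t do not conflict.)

Count concurrent intervals with a sweep; the peak is the room count.
starts: [1, 4, 6, 6, 8, 11, 11, 13, 14, 17, 23]
ends:   [4, 7, 8, 9, 11, 15, 16, 17, 18, 18, 25]
s1→1 e4→0 s4→1 s6→2 s6→3 e7→2 e8→1 s8→2 e9→1 e11→0 s11→1 s11→2 s13→3 s14→4  — peak 4.

4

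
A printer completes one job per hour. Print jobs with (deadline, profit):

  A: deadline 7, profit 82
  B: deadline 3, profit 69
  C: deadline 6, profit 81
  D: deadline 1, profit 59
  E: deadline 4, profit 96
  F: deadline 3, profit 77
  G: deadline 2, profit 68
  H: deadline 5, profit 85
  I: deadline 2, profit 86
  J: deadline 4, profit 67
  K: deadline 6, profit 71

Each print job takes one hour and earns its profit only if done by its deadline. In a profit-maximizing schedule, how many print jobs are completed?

Take jobs in profit order; each goes to the latest open slot no later than its deadline.
By profit: E(d4,96), I(d2,86), H(d5,85), A(d7,82), C(d6,81), F(d3,77), K(d6,71), B(d3,69), G(d2,68), J(d4,67), D(d1,59)
E→slot 4; I→slot 2; H→slot 5; A→slot 7; C→slot 6; F→slot 3; K→slot 1; B skipped; G skipped; J skipped; D skipped.
7 of 11 scheduled.

7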